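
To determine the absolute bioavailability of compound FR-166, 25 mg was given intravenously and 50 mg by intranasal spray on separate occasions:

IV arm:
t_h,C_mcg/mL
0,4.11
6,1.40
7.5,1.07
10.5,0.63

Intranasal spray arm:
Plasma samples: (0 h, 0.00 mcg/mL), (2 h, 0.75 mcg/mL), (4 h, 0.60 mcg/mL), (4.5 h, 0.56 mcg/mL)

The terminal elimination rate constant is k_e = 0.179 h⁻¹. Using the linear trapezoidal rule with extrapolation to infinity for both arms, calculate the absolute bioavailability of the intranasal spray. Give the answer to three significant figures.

Trapezoidal AUC_0→10.5 (IV):
  [0→6]: (4.11+1.40)/2 × 6 = 16.53
  [6→7.5]: (1.40+1.07)/2 × 1.5 = 1.8525
  [7.5→10.5]: (1.07+0.63)/2 × 3 = 2.55
  Sum = 20.9325 mcg/mL·h
IV tail: 0.63/0.179 = 3.520; AUC_iv,0→∞ = 20.9325 + 3.520 = 24.4525 mcg/mL·h
Trapezoidal AUC_0→4.5 (intranasal spray):
  [0→2]: (0.00+0.75)/2 × 2 = 0.75
  [2→4]: (0.75+0.60)/2 × 2 = 1.35
  [4→4.5]: (0.60+0.56)/2 × 0.5 = 0.29
  Sum = 2.39 mcg/mL·h
intranasal spray tail: 0.56/0.179 = 3.128; AUC_ev,0→∞ = 2.39 + 3.128 = 5.518 mcg/mL·h
F = (AUC_ev/D_ev)/(AUC_iv/D_iv) = (5.518/50)/(24.4525/25) = 0.11036/0.9781 = 0.1128

F = 0.113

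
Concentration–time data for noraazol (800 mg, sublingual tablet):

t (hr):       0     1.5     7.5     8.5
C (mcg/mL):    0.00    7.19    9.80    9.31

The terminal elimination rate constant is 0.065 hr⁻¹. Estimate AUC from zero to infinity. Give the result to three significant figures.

Trapezoidal AUC_0→8.5:
  [0→1.5]: (0.00+7.19)/2 × 1.5 = 5.3925
  [1.5→7.5]: (7.19+9.80)/2 × 6 = 50.97
  [7.5→8.5]: (9.80+9.31)/2 × 1 = 9.555
  Sum = 65.9175 mcg/mL·hr
Extrapolated tail: C_last / k_e = 9.31 / 0.065 = 143.231
AUC_0→∞ = 65.9175 + 143.231 = 209.1485 mcg/mL·hr

AUC = 209 mcg/mL·hr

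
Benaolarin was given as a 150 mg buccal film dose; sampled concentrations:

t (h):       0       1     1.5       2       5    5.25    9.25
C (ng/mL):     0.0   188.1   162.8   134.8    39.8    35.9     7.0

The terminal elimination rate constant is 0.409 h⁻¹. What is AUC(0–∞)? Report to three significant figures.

AUC = 630 ng/mL·h

Trapezoidal AUC_0→9.25:
  [0→1]: (0.0+188.1)/2 × 1 = 94.05
  [1→1.5]: (188.1+162.8)/2 × 0.5 = 87.725
  [1.5→2]: (162.8+134.8)/2 × 0.5 = 74.4
  [2→5]: (134.8+39.8)/2 × 3 = 261.9
  [5→5.25]: (39.8+35.9)/2 × 0.25 = 9.4625
  [5.25→9.25]: (35.9+7.0)/2 × 4 = 85.8
  Sum = 613.3375 ng/mL·h
Extrapolated tail: C_last / k_e = 7.0 / 0.409 = 17.115
AUC_0→∞ = 613.3375 + 17.115 = 630.4525 ng/mL·h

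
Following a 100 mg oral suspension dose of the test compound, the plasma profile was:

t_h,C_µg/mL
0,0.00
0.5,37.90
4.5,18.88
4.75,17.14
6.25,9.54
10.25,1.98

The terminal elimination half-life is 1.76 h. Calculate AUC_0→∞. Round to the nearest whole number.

Trapezoidal AUC_0→10.25:
  [0→0.5]: (0.00+37.90)/2 × 0.5 = 9.475
  [0.5→4.5]: (37.90+18.88)/2 × 4 = 113.56
  [4.5→4.75]: (18.88+17.14)/2 × 0.25 = 4.5025
  [4.75→6.25]: (17.14+9.54)/2 × 1.5 = 20.01
  [6.25→10.25]: (9.54+1.98)/2 × 4 = 23.04
  Sum = 170.5875 µg/mL·h
k_e = ln2 / t½ = 0.693147 / 1.76 = 0.3938 h^-1
Extrapolated tail: C_last / k_e = 1.98 / 0.3938 = 5.028
AUC_0→∞ = 170.5875 + 5.028 = 175.6155 µg/mL·h

AUC = 176 µg/mL·h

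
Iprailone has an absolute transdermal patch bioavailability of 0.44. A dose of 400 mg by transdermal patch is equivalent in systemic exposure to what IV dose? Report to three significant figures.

Systemic exposure from an extravascular dose = F × D_ev, so the equivalent IV dose is F × D_ev.
D_iv = F × D_ev = 0.44 × 400 = 176 mg

D_iv = 176 mg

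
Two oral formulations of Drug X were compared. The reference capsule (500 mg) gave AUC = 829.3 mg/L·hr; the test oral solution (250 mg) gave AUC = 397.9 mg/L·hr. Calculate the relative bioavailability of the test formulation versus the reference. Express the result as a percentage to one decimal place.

F_rel = 96.0%

F_rel = (AUC_test/D_test) / (AUC_ref/D_ref)
      = (397.9/250) / (829.3/500)
      = 1.5916 / 1.6586 = 0.9596 = 95.96%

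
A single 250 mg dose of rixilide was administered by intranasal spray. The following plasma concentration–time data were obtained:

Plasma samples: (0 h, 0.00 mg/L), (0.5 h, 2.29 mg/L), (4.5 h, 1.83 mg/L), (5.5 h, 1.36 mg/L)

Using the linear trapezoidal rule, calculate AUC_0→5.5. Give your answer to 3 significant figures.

Trapezoidal AUC_0→5.5:
  [0→0.5]: (0.00+2.29)/2 × 0.5 = 0.5725
  [0.5→4.5]: (2.29+1.83)/2 × 4 = 8.24
  [4.5→5.5]: (1.83+1.36)/2 × 1 = 1.595
  Sum = 10.4075 mg/L·h

AUC = 10.4 mg/L·h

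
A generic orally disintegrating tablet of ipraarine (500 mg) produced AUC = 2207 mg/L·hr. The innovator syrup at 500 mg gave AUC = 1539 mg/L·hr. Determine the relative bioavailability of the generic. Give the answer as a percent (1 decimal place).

F_rel = (AUC_test/D_test) / (AUC_ref/D_ref)
      = (2207/500) / (1539/500)
      = 4.414 / 3.078 = 1.4340 = 143.40%

F_rel = 143.4%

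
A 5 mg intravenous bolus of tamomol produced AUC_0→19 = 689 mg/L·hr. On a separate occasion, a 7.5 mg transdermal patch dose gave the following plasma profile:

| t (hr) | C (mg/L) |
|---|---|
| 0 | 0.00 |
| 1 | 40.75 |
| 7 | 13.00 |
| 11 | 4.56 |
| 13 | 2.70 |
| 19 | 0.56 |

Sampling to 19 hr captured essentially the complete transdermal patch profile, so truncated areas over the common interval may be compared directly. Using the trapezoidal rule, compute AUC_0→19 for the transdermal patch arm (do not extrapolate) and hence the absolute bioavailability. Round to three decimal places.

Trapezoidal AUC_0→19 (transdermal patch):
  [0→1]: (0.00+40.75)/2 × 1 = 20.375
  [1→7]: (40.75+13.00)/2 × 6 = 161.25
  [7→11]: (13.00+4.56)/2 × 4 = 35.12
  [11→13]: (4.56+2.70)/2 × 2 = 7.26
  [13→19]: (2.70+0.56)/2 × 6 = 9.78
  Sum = 233.785 mg/L·hr
F = (AUC_ev/D_ev)/(AUC_iv/D_iv) = (233.785/7.5)/(689/5) = 31.1713/137.8 = 0.2262

F = 0.226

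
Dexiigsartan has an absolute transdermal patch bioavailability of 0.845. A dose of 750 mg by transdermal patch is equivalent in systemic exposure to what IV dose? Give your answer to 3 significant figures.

D_iv = 634 mg

Systemic exposure from an extravascular dose = F × D_ev, so the equivalent IV dose is F × D_ev.
D_iv = F × D_ev = 0.845 × 750 = 633.75 mg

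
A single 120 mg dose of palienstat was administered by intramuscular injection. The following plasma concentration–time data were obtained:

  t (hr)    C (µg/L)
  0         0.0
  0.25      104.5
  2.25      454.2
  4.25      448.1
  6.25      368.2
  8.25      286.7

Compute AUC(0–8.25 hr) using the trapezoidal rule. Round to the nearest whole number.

AUC = 2945 µg/L·hr

Trapezoidal AUC_0→8.25:
  [0→0.25]: (0.0+104.5)/2 × 0.25 = 13.0625
  [0.25→2.25]: (104.5+454.2)/2 × 2 = 558.7
  [2.25→4.25]: (454.2+448.1)/2 × 2 = 902.3
  [4.25→6.25]: (448.1+368.2)/2 × 2 = 816.3
  [6.25→8.25]: (368.2+286.7)/2 × 2 = 654.9
  Sum = 2945.2625 µg/L·hr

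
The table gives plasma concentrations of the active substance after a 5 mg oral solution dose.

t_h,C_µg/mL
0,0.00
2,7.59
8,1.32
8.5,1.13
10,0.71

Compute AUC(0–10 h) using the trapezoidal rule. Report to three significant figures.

Trapezoidal AUC_0→10:
  [0→2]: (0.00+7.59)/2 × 2 = 7.59
  [2→8]: (7.59+1.32)/2 × 6 = 26.73
  [8→8.5]: (1.32+1.13)/2 × 0.5 = 0.6125
  [8.5→10]: (1.13+0.71)/2 × 1.5 = 1.38
  Sum = 36.3125 µg/mL·h

AUC = 36.3 µg/mL·h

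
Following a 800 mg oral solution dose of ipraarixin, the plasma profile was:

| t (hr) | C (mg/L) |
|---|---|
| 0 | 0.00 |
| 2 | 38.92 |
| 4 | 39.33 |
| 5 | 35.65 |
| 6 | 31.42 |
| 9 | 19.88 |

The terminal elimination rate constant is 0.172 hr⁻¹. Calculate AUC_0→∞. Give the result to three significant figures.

AUC = 381 mg/L·hr

Trapezoidal AUC_0→9:
  [0→2]: (0.00+38.92)/2 × 2 = 38.92
  [2→4]: (38.92+39.33)/2 × 2 = 78.25
  [4→5]: (39.33+35.65)/2 × 1 = 37.49
  [5→6]: (35.65+31.42)/2 × 1 = 33.535
  [6→9]: (31.42+19.88)/2 × 3 = 76.95
  Sum = 265.145 mg/L·hr
Extrapolated tail: C_last / k_e = 19.88 / 0.172 = 115.581
AUC_0→∞ = 265.145 + 115.581 = 380.726 mg/L·hr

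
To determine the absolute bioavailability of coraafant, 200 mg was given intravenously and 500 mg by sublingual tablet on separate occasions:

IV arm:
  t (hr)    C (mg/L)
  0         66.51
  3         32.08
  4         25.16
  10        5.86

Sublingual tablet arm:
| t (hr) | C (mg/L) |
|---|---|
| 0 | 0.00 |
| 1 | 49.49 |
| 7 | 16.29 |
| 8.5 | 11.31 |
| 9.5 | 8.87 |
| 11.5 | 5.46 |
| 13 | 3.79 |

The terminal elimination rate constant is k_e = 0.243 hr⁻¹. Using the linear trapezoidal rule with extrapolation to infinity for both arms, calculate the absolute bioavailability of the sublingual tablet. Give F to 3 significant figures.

Trapezoidal AUC_0→10 (IV):
  [0→3]: (66.51+32.08)/2 × 3 = 147.885
  [3→4]: (32.08+25.16)/2 × 1 = 28.62
  [4→10]: (25.16+5.86)/2 × 6 = 93.06
  Sum = 269.565 mg/L·hr
IV tail: 5.86/0.243 = 24.115; AUC_iv,0→∞ = 269.565 + 24.115 = 293.68 mg/L·hr
Trapezoidal AUC_0→13 (sublingual tablet):
  [0→1]: (0.00+49.49)/2 × 1 = 24.745
  [1→7]: (49.49+16.29)/2 × 6 = 197.34
  [7→8.5]: (16.29+11.31)/2 × 1.5 = 20.7
  [8.5→9.5]: (11.31+8.87)/2 × 1 = 10.09
  [9.5→11.5]: (8.87+5.46)/2 × 2 = 14.33
  [11.5→13]: (5.46+3.79)/2 × 1.5 = 6.9375
  Sum = 274.1425 mg/L·hr
sublingual tablet tail: 3.79/0.243 = 15.597; AUC_ev,0→∞ = 274.1425 + 15.597 = 289.7395 mg/L·hr
F = (AUC_ev/D_ev)/(AUC_iv/D_iv) = (289.7395/500)/(293.68/200) = 0.579479/1.4684 = 0.3946

F = 0.395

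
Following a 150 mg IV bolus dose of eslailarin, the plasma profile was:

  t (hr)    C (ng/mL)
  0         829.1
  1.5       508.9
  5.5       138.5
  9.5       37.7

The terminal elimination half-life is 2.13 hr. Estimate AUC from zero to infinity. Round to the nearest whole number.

Trapezoidal AUC_0→9.5:
  [0→1.5]: (829.1+508.9)/2 × 1.5 = 1003.5
  [1.5→5.5]: (508.9+138.5)/2 × 4 = 1294.8
  [5.5→9.5]: (138.5+37.7)/2 × 4 = 352.4
  Sum = 2650.7 ng/mL·hr
k_e = ln2 / t½ = 0.693147 / 2.13 = 0.3254 hr^-1
Extrapolated tail: C_last / k_e = 37.7 / 0.3254 = 115.857
AUC_0→∞ = 2650.7 + 115.857 = 2766.557 ng/mL·hr

AUC = 2767 ng/mL·hr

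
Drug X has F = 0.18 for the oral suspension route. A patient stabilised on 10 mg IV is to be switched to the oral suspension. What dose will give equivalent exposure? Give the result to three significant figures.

For equal systemic exposure: F × D_ev = D_iv
D_ev = D_iv / F = 10 / 0.18 = 55.5556 mg

D_oral = 55.6 mg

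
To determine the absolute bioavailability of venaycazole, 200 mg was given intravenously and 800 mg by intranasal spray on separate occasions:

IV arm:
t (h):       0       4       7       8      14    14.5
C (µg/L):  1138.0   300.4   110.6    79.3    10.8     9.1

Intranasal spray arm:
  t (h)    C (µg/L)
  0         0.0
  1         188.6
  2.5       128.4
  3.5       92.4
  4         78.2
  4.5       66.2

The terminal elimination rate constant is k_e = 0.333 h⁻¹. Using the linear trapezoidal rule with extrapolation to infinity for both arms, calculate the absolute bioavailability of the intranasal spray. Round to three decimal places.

Trapezoidal AUC_0→14.5 (IV):
  [0→4]: (1138.0+300.4)/2 × 4 = 2876.8
  [4→7]: (300.4+110.6)/2 × 3 = 616.5
  [7→8]: (110.6+79.3)/2 × 1 = 94.95
  [8→14]: (79.3+10.8)/2 × 6 = 270.3
  [14→14.5]: (10.8+9.1)/2 × 0.5 = 4.975
  Sum = 3863.525 µg/L·h
IV tail: 9.1/0.333 = 27.327; AUC_iv,0→∞ = 3863.525 + 27.327 = 3890.852 µg/L·h
Trapezoidal AUC_0→4.5 (intranasal spray):
  [0→1]: (0.0+188.6)/2 × 1 = 94.3
  [1→2.5]: (188.6+128.4)/2 × 1.5 = 237.75
  [2.5→3.5]: (128.4+92.4)/2 × 1 = 110.4
  [3.5→4]: (92.4+78.2)/2 × 0.5 = 42.65
  [4→4.5]: (78.2+66.2)/2 × 0.5 = 36.1
  Sum = 521.2 µg/L·h
intranasal spray tail: 66.2/0.333 = 198.799; AUC_ev,0→∞ = 521.2 + 198.799 = 719.999 µg/L·h
F = (AUC_ev/D_ev)/(AUC_iv/D_iv) = (719.999/800)/(3890.852/200) = 0.89999875/19.45426 = 0.0463

F = 0.046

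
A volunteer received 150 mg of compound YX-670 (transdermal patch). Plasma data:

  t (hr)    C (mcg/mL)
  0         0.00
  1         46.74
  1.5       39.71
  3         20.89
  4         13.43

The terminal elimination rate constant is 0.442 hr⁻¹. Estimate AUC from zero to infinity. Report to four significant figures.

AUC = 138.0 mcg/mL·hr

Trapezoidal AUC_0→4:
  [0→1]: (0.00+46.74)/2 × 1 = 23.37
  [1→1.5]: (46.74+39.71)/2 × 0.5 = 21.6125
  [1.5→3]: (39.71+20.89)/2 × 1.5 = 45.45
  [3→4]: (20.89+13.43)/2 × 1 = 17.16
  Sum = 107.5925 mcg/mL·hr
Extrapolated tail: C_last / k_e = 13.43 / 0.442 = 30.385
AUC_0→∞ = 107.5925 + 30.385 = 137.9775 mcg/mL·hr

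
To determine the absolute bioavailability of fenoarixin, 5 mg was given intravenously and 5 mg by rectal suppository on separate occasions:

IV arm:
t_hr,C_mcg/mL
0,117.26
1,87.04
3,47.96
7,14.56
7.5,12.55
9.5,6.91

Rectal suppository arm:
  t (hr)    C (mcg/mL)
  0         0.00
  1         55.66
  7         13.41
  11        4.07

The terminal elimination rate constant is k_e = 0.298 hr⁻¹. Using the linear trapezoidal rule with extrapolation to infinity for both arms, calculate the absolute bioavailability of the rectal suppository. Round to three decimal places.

Trapezoidal AUC_0→9.5 (IV):
  [0→1]: (117.26+87.04)/2 × 1 = 102.15
  [1→3]: (87.04+47.96)/2 × 2 = 135.0
  [3→7]: (47.96+14.56)/2 × 4 = 125.04
  [7→7.5]: (14.56+12.55)/2 × 0.5 = 6.7775
  [7.5→9.5]: (12.55+6.91)/2 × 2 = 19.46
  Sum = 388.4275 mcg/mL·hr
IV tail: 6.91/0.298 = 23.188; AUC_iv,0→∞ = 388.4275 + 23.188 = 411.6155 mcg/mL·hr
Trapezoidal AUC_0→11 (rectal suppository):
  [0→1]: (0.00+55.66)/2 × 1 = 27.83
  [1→7]: (55.66+13.41)/2 × 6 = 207.21
  [7→11]: (13.41+4.07)/2 × 4 = 34.96
  Sum = 270.0 mcg/mL·hr
rectal suppository tail: 4.07/0.298 = 13.658; AUC_ev,0→∞ = 270.0 + 13.658 = 283.658 mcg/mL·hr
F = (AUC_ev/D_ev)/(AUC_iv/D_iv) = (283.658/5)/(411.6155/5) = 56.7316/82.3231 = 0.6891

F = 0.689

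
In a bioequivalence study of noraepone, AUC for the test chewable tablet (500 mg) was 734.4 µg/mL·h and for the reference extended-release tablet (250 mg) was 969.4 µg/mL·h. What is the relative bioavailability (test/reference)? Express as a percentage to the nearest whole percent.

F_rel = (AUC_test/D_test) / (AUC_ref/D_ref)
      = (734.4/500) / (969.4/250)
      = 1.4688 / 3.8776 = 0.3788 = 37.88%

F_rel = 38%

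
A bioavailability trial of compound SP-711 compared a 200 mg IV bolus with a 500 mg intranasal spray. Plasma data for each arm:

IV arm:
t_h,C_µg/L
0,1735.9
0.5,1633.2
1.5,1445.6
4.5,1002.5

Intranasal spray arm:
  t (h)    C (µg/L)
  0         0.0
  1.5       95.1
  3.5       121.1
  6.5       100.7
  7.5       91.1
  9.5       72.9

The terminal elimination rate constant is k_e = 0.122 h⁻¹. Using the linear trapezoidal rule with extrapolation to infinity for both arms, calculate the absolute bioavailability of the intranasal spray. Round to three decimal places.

F = 0.041

Trapezoidal AUC_0→4.5 (IV):
  [0→0.5]: (1735.9+1633.2)/2 × 0.5 = 842.275
  [0.5→1.5]: (1633.2+1445.6)/2 × 1 = 1539.4
  [1.5→4.5]: (1445.6+1002.5)/2 × 3 = 3672.15
  Sum = 6053.825 µg/L·h
IV tail: 1002.5/0.122 = 8217.213; AUC_iv,0→∞ = 6053.825 + 8217.213 = 14271.038 µg/L·h
Trapezoidal AUC_0→9.5 (intranasal spray):
  [0→1.5]: (0.0+95.1)/2 × 1.5 = 71.325
  [1.5→3.5]: (95.1+121.1)/2 × 2 = 216.2
  [3.5→6.5]: (121.1+100.7)/2 × 3 = 332.7
  [6.5→7.5]: (100.7+91.1)/2 × 1 = 95.9
  [7.5→9.5]: (91.1+72.9)/2 × 2 = 164.0
  Sum = 880.125 µg/L·h
intranasal spray tail: 72.9/0.122 = 597.541; AUC_ev,0→∞ = 880.125 + 597.541 = 1477.666 µg/L·h
F = (AUC_ev/D_ev)/(AUC_iv/D_iv) = (1477.666/500)/(14271.038/200) = 2.955332/71.35519 = 0.0414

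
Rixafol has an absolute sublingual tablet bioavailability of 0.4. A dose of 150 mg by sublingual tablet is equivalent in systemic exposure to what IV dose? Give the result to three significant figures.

D_iv = 60.0 mg

Systemic exposure from an extravascular dose = F × D_ev, so the equivalent IV dose is F × D_ev.
D_iv = F × D_ev = 0.4 × 150 = 60 mg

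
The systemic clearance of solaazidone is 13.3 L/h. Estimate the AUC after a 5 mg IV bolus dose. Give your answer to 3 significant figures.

AUC = 0.376 mg/L·h

AUC_0→∞ = Dose_iv / CL
        = 5 / 13.3 = 0.37594 mg/L·h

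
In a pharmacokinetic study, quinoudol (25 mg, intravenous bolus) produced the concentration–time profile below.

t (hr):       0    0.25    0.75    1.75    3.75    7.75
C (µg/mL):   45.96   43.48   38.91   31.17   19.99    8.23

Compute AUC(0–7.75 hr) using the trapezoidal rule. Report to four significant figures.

AUC = 174.4 µg/mL·hr

Trapezoidal AUC_0→7.75:
  [0→0.25]: (45.96+43.48)/2 × 0.25 = 11.18
  [0.25→0.75]: (43.48+38.91)/2 × 0.5 = 20.5975
  [0.75→1.75]: (38.91+31.17)/2 × 1 = 35.04
  [1.75→3.75]: (31.17+19.99)/2 × 2 = 51.16
  [3.75→7.75]: (19.99+8.23)/2 × 4 = 56.44
  Sum = 174.4175 µg/mL·hr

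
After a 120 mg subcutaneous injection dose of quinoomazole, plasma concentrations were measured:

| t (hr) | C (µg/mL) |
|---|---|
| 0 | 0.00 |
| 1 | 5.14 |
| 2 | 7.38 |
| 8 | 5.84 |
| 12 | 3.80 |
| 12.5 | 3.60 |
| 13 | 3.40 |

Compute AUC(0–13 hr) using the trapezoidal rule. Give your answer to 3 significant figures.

AUC = 71.4 µg/mL·hr

Trapezoidal AUC_0→13:
  [0→1]: (0.00+5.14)/2 × 1 = 2.57
  [1→2]: (5.14+7.38)/2 × 1 = 6.26
  [2→8]: (7.38+5.84)/2 × 6 = 39.66
  [8→12]: (5.84+3.80)/2 × 4 = 19.28
  [12→12.5]: (3.80+3.60)/2 × 0.5 = 1.85
  [12.5→13]: (3.60+3.40)/2 × 0.5 = 1.75
  Sum = 71.37 µg/mL·hr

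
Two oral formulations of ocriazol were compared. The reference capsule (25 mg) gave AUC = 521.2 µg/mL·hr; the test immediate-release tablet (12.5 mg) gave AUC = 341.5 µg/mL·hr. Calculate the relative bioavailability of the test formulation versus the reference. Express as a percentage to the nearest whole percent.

F_rel = (AUC_test/D_test) / (AUC_ref/D_ref)
      = (341.5/12.5) / (521.2/25)
      = 27.32 / 20.848 = 1.3104 = 131.04%

F_rel = 131%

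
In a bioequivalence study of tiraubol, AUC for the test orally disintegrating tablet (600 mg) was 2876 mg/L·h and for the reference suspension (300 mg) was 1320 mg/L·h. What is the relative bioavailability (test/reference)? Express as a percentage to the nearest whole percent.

F_rel = (AUC_test/D_test) / (AUC_ref/D_ref)
      = (2876/600) / (1320/300)
      = 4.79333 / 4.4 = 1.0894 = 108.94%

F_rel = 109%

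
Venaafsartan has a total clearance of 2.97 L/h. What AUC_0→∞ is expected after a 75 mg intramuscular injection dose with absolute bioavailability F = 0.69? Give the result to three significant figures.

AUC = 17.4 mg/L·h

AUC_0→∞ = F × Dose / CL
        = 0.69 × 75 / 2.97 = 17.4242 mg/L·h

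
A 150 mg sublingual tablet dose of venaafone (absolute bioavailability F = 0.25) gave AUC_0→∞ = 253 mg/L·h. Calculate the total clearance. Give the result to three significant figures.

CL = 0.148 L/h

CL = F × Dose / AUC_0→∞
   = 0.25 × 150 / 253 = 0.148221 L/h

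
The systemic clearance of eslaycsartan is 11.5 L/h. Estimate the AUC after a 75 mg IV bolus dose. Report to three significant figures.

AUC_0→∞ = Dose_iv / CL
        = 75 / 11.5 = 6.52174 mg/L·h

AUC = 6.52 mg/L·h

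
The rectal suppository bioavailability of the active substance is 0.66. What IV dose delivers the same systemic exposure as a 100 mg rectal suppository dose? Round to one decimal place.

D_iv = 66.0 mg

Systemic exposure from an extravascular dose = F × D_ev, so the equivalent IV dose is F × D_ev.
D_iv = F × D_ev = 0.66 × 100 = 66 mg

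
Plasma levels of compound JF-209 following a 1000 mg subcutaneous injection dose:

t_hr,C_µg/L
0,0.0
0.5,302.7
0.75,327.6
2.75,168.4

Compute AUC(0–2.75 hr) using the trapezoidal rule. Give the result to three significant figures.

Trapezoidal AUC_0→2.75:
  [0→0.5]: (0.0+302.7)/2 × 0.5 = 75.675
  [0.5→0.75]: (302.7+327.6)/2 × 0.25 = 78.7875
  [0.75→2.75]: (327.6+168.4)/2 × 2 = 496.0
  Sum = 650.4625 µg/L·hr

AUC = 650 µg/L·hr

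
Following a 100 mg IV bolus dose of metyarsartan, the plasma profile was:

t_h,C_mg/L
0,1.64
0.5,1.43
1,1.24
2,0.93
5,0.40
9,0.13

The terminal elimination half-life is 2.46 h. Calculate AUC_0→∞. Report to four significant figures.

AUC = 6.036 mg/L·h

Trapezoidal AUC_0→9:
  [0→0.5]: (1.64+1.43)/2 × 0.5 = 0.7675
  [0.5→1]: (1.43+1.24)/2 × 0.5 = 0.6675
  [1→2]: (1.24+0.93)/2 × 1 = 1.085
  [2→5]: (0.93+0.40)/2 × 3 = 1.995
  [5→9]: (0.40+0.13)/2 × 4 = 1.06
  Sum = 5.575 mg/L·h
k_e = ln2 / t½ = 0.693147 / 2.46 = 0.2818 h^-1
Extrapolated tail: C_last / k_e = 0.13 / 0.2818 = 0.461
AUC_0→∞ = 5.575 + 0.461 = 6.036 mg/L·h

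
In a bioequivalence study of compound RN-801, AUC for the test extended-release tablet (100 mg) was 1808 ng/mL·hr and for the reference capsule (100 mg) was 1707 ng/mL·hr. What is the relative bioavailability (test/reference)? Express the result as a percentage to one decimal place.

F_rel = 105.9%

F_rel = (AUC_test/D_test) / (AUC_ref/D_ref)
      = (1808/100) / (1707/100)
      = 18.08 / 17.07 = 1.0592 = 105.92%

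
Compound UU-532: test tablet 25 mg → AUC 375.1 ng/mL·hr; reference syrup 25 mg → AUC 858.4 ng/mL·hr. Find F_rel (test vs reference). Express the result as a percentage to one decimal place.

F_rel = 43.7%

F_rel = (AUC_test/D_test) / (AUC_ref/D_ref)
      = (375.1/25) / (858.4/25)
      = 15.004 / 34.336 = 0.4370 = 43.70%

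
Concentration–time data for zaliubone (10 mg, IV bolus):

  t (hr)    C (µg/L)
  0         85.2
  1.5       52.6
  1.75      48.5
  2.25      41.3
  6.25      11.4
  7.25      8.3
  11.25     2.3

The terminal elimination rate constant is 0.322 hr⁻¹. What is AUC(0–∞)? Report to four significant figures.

AUC = 282.0 µg/L·hr

Trapezoidal AUC_0→11.25:
  [0→1.5]: (85.2+52.6)/2 × 1.5 = 103.35
  [1.5→1.75]: (52.6+48.5)/2 × 0.25 = 12.6375
  [1.75→2.25]: (48.5+41.3)/2 × 0.5 = 22.45
  [2.25→6.25]: (41.3+11.4)/2 × 4 = 105.4
  [6.25→7.25]: (11.4+8.3)/2 × 1 = 9.85
  [7.25→11.25]: (8.3+2.3)/2 × 4 = 21.2
  Sum = 274.8875 µg/L·hr
Extrapolated tail: C_last / k_e = 2.3 / 0.322 = 7.143
AUC_0→∞ = 274.8875 + 7.143 = 282.0305 µg/L·hr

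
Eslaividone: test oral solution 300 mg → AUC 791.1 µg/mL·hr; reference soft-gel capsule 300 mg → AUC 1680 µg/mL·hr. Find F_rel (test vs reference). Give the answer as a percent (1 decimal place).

F_rel = (AUC_test/D_test) / (AUC_ref/D_ref)
      = (791.1/300) / (1680/300)
      = 2.637 / 5.6 = 0.4709 = 47.09%

F_rel = 47.1%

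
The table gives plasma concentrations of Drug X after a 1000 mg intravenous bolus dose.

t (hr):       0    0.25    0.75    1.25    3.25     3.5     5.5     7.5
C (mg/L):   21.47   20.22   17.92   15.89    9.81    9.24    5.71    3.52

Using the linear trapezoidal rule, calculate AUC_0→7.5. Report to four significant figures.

Trapezoidal AUC_0→7.5:
  [0→0.25]: (21.47+20.22)/2 × 0.25 = 5.21125
  [0.25→0.75]: (20.22+17.92)/2 × 0.5 = 9.535
  [0.75→1.25]: (17.92+15.89)/2 × 0.5 = 8.4525
  [1.25→3.25]: (15.89+9.81)/2 × 2 = 25.7
  [3.25→3.5]: (9.81+9.24)/2 × 0.25 = 2.38125
  [3.5→5.5]: (9.24+5.71)/2 × 2 = 14.95
  [5.5→7.5]: (5.71+3.52)/2 × 2 = 9.23
  Sum = 75.46 mg/L·hr

AUC = 75.46 mg/L·hr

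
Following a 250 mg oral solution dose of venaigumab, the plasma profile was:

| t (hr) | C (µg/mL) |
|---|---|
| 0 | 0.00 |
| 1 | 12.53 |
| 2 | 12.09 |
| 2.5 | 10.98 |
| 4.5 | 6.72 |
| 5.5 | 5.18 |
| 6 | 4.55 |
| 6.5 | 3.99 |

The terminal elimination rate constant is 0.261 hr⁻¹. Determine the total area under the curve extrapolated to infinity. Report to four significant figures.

AUC = 67.85 µg/mL·hr

Trapezoidal AUC_0→6.5:
  [0→1]: (0.00+12.53)/2 × 1 = 6.265
  [1→2]: (12.53+12.09)/2 × 1 = 12.31
  [2→2.5]: (12.09+10.98)/2 × 0.5 = 5.7675
  [2.5→4.5]: (10.98+6.72)/2 × 2 = 17.7
  [4.5→5.5]: (6.72+5.18)/2 × 1 = 5.95
  [5.5→6]: (5.18+4.55)/2 × 0.5 = 2.4325
  [6→6.5]: (4.55+3.99)/2 × 0.5 = 2.135
  Sum = 52.56 µg/mL·hr
Extrapolated tail: C_last / k_e = 3.99 / 0.261 = 15.287
AUC_0→∞ = 52.56 + 15.287 = 67.847 µg/mL·hr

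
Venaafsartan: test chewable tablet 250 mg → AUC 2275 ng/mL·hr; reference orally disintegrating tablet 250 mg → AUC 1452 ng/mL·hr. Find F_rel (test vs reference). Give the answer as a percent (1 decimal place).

F_rel = (AUC_test/D_test) / (AUC_ref/D_ref)
      = (2275/250) / (1452/250)
      = 9.1 / 5.808 = 1.5668 = 156.68%

F_rel = 156.7%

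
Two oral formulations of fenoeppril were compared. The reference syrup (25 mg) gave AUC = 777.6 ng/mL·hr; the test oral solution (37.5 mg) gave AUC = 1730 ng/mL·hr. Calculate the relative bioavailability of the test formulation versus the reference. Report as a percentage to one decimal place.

F_rel = 148.3%

F_rel = (AUC_test/D_test) / (AUC_ref/D_ref)
      = (1730/37.5) / (777.6/25)
      = 46.1333 / 31.104 = 1.4832 = 148.32%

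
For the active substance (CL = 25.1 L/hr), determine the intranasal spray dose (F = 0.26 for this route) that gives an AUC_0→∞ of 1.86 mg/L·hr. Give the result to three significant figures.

Dose = 180 mg

Dose = CL × AUC_0→∞ / F
     = 25.1 × 1.86 / 0.26 = 179.562 mg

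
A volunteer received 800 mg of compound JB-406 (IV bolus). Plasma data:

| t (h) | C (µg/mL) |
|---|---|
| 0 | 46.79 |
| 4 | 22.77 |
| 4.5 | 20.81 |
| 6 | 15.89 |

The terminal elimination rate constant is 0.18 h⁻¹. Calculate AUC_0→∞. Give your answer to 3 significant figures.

AUC = 266 µg/mL·h

Trapezoidal AUC_0→6:
  [0→4]: (46.79+22.77)/2 × 4 = 139.12
  [4→4.5]: (22.77+20.81)/2 × 0.5 = 10.895
  [4.5→6]: (20.81+15.89)/2 × 1.5 = 27.525
  Sum = 177.54 µg/mL·h
Extrapolated tail: C_last / k_e = 15.89 / 0.18 = 88.278
AUC_0→∞ = 177.54 + 88.278 = 265.818 µg/mL·h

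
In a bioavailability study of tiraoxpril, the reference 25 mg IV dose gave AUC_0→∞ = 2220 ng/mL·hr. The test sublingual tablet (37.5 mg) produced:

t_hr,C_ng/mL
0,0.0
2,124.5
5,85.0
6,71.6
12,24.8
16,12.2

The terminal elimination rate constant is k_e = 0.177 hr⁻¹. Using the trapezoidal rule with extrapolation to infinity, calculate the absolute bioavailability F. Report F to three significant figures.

Trapezoidal AUC_0→16 (sublingual tablet):
  [0→2]: (0.0+124.5)/2 × 2 = 124.5
  [2→5]: (124.5+85.0)/2 × 3 = 314.25
  [5→6]: (85.0+71.6)/2 × 1 = 78.3
  [6→12]: (71.6+24.8)/2 × 6 = 289.2
  [12→16]: (24.8+12.2)/2 × 4 = 74.0
  Sum = 880.25 ng/mL·hr
Tail: C_last/k_e = 12.2/0.177 = 68.927
AUC_0→∞ (sublingual tablet) = 880.25 + 68.927 = 949.177 ng/mL·hr
F = (AUC_ev/D_ev)/(AUC_iv/D_iv) = (949.177/37.5)/(2220/25) = 25.3114/88.8 = 0.2850

F = 0.285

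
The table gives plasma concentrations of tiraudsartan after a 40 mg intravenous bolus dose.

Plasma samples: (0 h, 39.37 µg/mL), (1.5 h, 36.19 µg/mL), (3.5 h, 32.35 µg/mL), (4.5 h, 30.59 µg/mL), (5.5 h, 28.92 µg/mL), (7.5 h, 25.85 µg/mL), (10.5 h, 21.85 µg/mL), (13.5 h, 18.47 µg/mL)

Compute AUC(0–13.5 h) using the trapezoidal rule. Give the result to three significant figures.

Trapezoidal AUC_0→13.5:
  [0→1.5]: (39.37+36.19)/2 × 1.5 = 56.67
  [1.5→3.5]: (36.19+32.35)/2 × 2 = 68.54
  [3.5→4.5]: (32.35+30.59)/2 × 1 = 31.47
  [4.5→5.5]: (30.59+28.92)/2 × 1 = 29.755
  [5.5→7.5]: (28.92+25.85)/2 × 2 = 54.77
  [7.5→10.5]: (25.85+21.85)/2 × 3 = 71.55
  [10.5→13.5]: (21.85+18.47)/2 × 3 = 60.48
  Sum = 373.235 µg/mL·h

AUC = 373 µg/mL·h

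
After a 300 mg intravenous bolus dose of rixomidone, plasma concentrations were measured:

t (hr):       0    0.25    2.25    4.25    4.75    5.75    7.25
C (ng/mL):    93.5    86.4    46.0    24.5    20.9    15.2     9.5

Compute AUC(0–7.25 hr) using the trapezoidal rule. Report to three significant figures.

AUC = 273 ng/mL·hr

Trapezoidal AUC_0→7.25:
  [0→0.25]: (93.5+86.4)/2 × 0.25 = 22.4875
  [0.25→2.25]: (86.4+46.0)/2 × 2 = 132.4
  [2.25→4.25]: (46.0+24.5)/2 × 2 = 70.5
  [4.25→4.75]: (24.5+20.9)/2 × 0.5 = 11.35
  [4.75→5.75]: (20.9+15.2)/2 × 1 = 18.05
  [5.75→7.25]: (15.2+9.5)/2 × 1.5 = 18.525
  Sum = 273.3125 ng/mL·hr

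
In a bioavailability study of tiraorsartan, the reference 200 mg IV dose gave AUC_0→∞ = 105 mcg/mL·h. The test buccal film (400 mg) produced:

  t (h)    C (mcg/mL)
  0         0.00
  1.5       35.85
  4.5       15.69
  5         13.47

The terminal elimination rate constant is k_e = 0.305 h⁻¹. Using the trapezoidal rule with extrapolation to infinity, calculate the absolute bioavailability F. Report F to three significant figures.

F = 0.741

Trapezoidal AUC_0→5 (buccal film):
  [0→1.5]: (0.00+35.85)/2 × 1.5 = 26.8875
  [1.5→4.5]: (35.85+15.69)/2 × 3 = 77.31
  [4.5→5]: (15.69+13.47)/2 × 0.5 = 7.29
  Sum = 111.4875 mcg/mL·h
Tail: C_last/k_e = 13.47/0.305 = 44.164
AUC_0→∞ (buccal film) = 111.4875 + 44.164 = 155.6515 mcg/mL·h
F = (AUC_ev/D_ev)/(AUC_iv/D_iv) = (155.6515/400)/(105/200) = 0.38912875/0.525 = 0.7412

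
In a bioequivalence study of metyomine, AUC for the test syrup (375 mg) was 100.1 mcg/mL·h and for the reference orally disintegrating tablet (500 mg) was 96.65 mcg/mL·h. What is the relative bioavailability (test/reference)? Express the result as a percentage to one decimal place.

F_rel = 138.1%

F_rel = (AUC_test/D_test) / (AUC_ref/D_ref)
      = (100.1/375) / (96.65/500)
      = 0.266933 / 0.1933 = 1.3809 = 138.09%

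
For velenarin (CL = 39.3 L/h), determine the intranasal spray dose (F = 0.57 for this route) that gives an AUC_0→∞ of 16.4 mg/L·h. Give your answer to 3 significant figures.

Dose = CL × AUC_0→∞ / F
     = 39.3 × 16.4 / 0.57 = 1130.74 mg

Dose = 1130 mg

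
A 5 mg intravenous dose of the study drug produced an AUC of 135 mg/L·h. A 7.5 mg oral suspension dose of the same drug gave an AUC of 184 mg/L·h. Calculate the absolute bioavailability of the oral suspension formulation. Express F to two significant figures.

F = 0.91

F = (AUC_ev / D_ev) / (AUC_iv / D_iv)
  = (184/7.5) / (135/5)
  = 24.5333 / 27 = 0.9086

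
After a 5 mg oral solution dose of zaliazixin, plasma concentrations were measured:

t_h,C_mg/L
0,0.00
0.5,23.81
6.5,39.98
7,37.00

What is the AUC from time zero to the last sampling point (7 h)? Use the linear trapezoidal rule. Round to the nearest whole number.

Trapezoidal AUC_0→7:
  [0→0.5]: (0.00+23.81)/2 × 0.5 = 5.9525
  [0.5→6.5]: (23.81+39.98)/2 × 6 = 191.37
  [6.5→7]: (39.98+37.00)/2 × 0.5 = 19.245
  Sum = 216.5675 mg/L·h

AUC = 217 mg/L·h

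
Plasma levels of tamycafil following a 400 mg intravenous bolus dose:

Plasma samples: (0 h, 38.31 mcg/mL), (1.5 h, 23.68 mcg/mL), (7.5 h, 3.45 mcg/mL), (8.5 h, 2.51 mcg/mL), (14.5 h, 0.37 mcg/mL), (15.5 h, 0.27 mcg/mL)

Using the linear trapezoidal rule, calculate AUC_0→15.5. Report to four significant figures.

Trapezoidal AUC_0→15.5:
  [0→1.5]: (38.31+23.68)/2 × 1.5 = 46.4925
  [1.5→7.5]: (23.68+3.45)/2 × 6 = 81.39
  [7.5→8.5]: (3.45+2.51)/2 × 1 = 2.98
  [8.5→14.5]: (2.51+0.37)/2 × 6 = 8.64
  [14.5→15.5]: (0.37+0.27)/2 × 1 = 0.32
  Sum = 139.8225 mcg/mL·h

AUC = 139.8 mcg/mL·h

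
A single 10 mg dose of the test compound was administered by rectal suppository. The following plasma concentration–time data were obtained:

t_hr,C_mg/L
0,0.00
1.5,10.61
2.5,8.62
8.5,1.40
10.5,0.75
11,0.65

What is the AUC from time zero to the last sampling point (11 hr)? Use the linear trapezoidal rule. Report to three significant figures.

Trapezoidal AUC_0→11:
  [0→1.5]: (0.00+10.61)/2 × 1.5 = 7.9575
  [1.5→2.5]: (10.61+8.62)/2 × 1 = 9.615
  [2.5→8.5]: (8.62+1.40)/2 × 6 = 30.06
  [8.5→10.5]: (1.40+0.75)/2 × 2 = 2.15
  [10.5→11]: (0.75+0.65)/2 × 0.5 = 0.35
  Sum = 50.1325 mg/L·hr

AUC = 50.1 mg/L·hr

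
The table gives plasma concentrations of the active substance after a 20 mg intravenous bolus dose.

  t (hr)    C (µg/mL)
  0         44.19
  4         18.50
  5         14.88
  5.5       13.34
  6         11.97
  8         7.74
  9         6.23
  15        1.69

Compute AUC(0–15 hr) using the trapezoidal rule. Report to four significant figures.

Trapezoidal AUC_0→15:
  [0→4]: (44.19+18.50)/2 × 4 = 125.38
  [4→5]: (18.50+14.88)/2 × 1 = 16.69
  [5→5.5]: (14.88+13.34)/2 × 0.5 = 7.055
  [5.5→6]: (13.34+11.97)/2 × 0.5 = 6.3275
  [6→8]: (11.97+7.74)/2 × 2 = 19.71
  [8→9]: (7.74+6.23)/2 × 1 = 6.985
  [9→15]: (6.23+1.69)/2 × 6 = 23.76
  Sum = 205.9075 µg/mL·hr

AUC = 205.9 µg/mL·hr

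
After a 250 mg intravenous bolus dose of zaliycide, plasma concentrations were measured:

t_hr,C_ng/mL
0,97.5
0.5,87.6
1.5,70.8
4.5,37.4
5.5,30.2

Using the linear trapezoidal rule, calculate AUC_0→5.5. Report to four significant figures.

AUC = 321.6 ng/mL·hr

Trapezoidal AUC_0→5.5:
  [0→0.5]: (97.5+87.6)/2 × 0.5 = 46.275
  [0.5→1.5]: (87.6+70.8)/2 × 1 = 79.2
  [1.5→4.5]: (70.8+37.4)/2 × 3 = 162.3
  [4.5→5.5]: (37.4+30.2)/2 × 1 = 33.8
  Sum = 321.575 ng/mL·hr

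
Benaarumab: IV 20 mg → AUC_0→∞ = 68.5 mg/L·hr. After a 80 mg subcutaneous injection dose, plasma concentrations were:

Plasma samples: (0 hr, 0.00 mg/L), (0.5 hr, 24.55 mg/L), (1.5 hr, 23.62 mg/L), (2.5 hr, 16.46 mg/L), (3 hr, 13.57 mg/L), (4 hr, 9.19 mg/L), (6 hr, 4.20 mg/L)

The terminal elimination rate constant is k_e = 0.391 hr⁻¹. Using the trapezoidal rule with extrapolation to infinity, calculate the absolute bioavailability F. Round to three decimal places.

Trapezoidal AUC_0→6 (subcutaneous injection):
  [0→0.5]: (0.00+24.55)/2 × 0.5 = 6.1375
  [0.5→1.5]: (24.55+23.62)/2 × 1 = 24.085
  [1.5→2.5]: (23.62+16.46)/2 × 1 = 20.04
  [2.5→3]: (16.46+13.57)/2 × 0.5 = 7.5075
  [3→4]: (13.57+9.19)/2 × 1 = 11.38
  [4→6]: (9.19+4.20)/2 × 2 = 13.39
  Sum = 82.54 mg/L·hr
Tail: C_last/k_e = 4.20/0.391 = 10.742
AUC_0→∞ (subcutaneous injection) = 82.54 + 10.742 = 93.282 mg/L·hr
F = (AUC_ev/D_ev)/(AUC_iv/D_iv) = (93.282/80)/(68.5/20) = 1.166025/3.425 = 0.3404

F = 0.340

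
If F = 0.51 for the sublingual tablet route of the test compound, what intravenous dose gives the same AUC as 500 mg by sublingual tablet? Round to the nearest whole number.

Systemic exposure from an extravascular dose = F × D_ev, so the equivalent IV dose is F × D_ev.
D_iv = F × D_ev = 0.51 × 500 = 255 mg

D_iv = 255 mg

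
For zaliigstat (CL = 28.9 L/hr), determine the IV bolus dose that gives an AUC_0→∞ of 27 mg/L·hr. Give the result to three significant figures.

Dose = 780 mg

Dose_iv = CL × AUC_0→∞
     = 28.9 × 27 = 780.3 mg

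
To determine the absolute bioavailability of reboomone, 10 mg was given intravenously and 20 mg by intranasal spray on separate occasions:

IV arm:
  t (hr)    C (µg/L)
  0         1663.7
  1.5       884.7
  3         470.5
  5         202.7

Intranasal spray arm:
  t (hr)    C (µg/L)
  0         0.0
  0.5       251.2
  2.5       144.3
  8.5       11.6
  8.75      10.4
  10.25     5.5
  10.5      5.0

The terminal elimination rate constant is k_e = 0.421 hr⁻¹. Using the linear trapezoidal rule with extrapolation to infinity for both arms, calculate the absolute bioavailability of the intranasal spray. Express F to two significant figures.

F = 0.12

Trapezoidal AUC_0→5 (IV):
  [0→1.5]: (1663.7+884.7)/2 × 1.5 = 1911.3
  [1.5→3]: (884.7+470.5)/2 × 1.5 = 1016.4
  [3→5]: (470.5+202.7)/2 × 2 = 673.2
  Sum = 3600.9 µg/L·hr
IV tail: 202.7/0.421 = 481.473; AUC_iv,0→∞ = 3600.9 + 481.473 = 4082.373 µg/L·hr
Trapezoidal AUC_0→10.5 (intranasal spray):
  [0→0.5]: (0.0+251.2)/2 × 0.5 = 62.8
  [0.5→2.5]: (251.2+144.3)/2 × 2 = 395.5
  [2.5→8.5]: (144.3+11.6)/2 × 6 = 467.7
  [8.5→8.75]: (11.6+10.4)/2 × 0.25 = 2.75
  [8.75→10.25]: (10.4+5.5)/2 × 1.5 = 11.925
  [10.25→10.5]: (5.5+5.0)/2 × 0.25 = 1.3125
  Sum = 941.9875 µg/L·hr
intranasal spray tail: 5.0/0.421 = 11.876; AUC_ev,0→∞ = 941.9875 + 11.876 = 953.8635 µg/L·hr
F = (AUC_ev/D_ev)/(AUC_iv/D_iv) = (953.8635/20)/(4082.373/10) = 47.693175/408.2373 = 0.1168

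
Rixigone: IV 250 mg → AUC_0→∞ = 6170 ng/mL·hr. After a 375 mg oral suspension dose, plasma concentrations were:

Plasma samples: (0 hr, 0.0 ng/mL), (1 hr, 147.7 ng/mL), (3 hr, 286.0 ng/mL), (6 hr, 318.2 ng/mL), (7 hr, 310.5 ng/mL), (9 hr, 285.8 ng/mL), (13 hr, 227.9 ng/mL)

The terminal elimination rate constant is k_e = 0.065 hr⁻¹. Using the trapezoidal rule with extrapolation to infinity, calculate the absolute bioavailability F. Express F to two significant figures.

F = 0.74

Trapezoidal AUC_0→13 (oral suspension):
  [0→1]: (0.0+147.7)/2 × 1 = 73.85
  [1→3]: (147.7+286.0)/2 × 2 = 433.7
  [3→6]: (286.0+318.2)/2 × 3 = 906.3
  [6→7]: (318.2+310.5)/2 × 1 = 314.35
  [7→9]: (310.5+285.8)/2 × 2 = 596.3
  [9→13]: (285.8+227.9)/2 × 4 = 1027.4
  Sum = 3351.9 ng/mL·hr
Tail: C_last/k_e = 227.9/0.065 = 3506.154
AUC_0→∞ (oral suspension) = 3351.9 + 3506.154 = 6858.054 ng/mL·hr
F = (AUC_ev/D_ev)/(AUC_iv/D_iv) = (6858.054/375)/(6170/250) = 18.288144/24.68 = 0.7410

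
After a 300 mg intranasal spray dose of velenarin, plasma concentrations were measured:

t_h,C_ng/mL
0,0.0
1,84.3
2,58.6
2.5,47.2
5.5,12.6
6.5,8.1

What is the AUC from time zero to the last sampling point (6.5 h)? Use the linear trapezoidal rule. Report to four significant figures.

AUC = 240.1 ng/mL·h

Trapezoidal AUC_0→6.5:
  [0→1]: (0.0+84.3)/2 × 1 = 42.15
  [1→2]: (84.3+58.6)/2 × 1 = 71.45
  [2→2.5]: (58.6+47.2)/2 × 0.5 = 26.45
  [2.5→5.5]: (47.2+12.6)/2 × 3 = 89.7
  [5.5→6.5]: (12.6+8.1)/2 × 1 = 10.35
  Sum = 240.1 ng/mL·h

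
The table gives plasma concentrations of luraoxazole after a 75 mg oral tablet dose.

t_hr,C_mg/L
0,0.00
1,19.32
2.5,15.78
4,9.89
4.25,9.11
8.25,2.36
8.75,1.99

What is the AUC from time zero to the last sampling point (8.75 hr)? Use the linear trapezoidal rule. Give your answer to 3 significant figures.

Trapezoidal AUC_0→8.75:
  [0→1]: (0.00+19.32)/2 × 1 = 9.66
  [1→2.5]: (19.32+15.78)/2 × 1.5 = 26.325
  [2.5→4]: (15.78+9.89)/2 × 1.5 = 19.2525
  [4→4.25]: (9.89+9.11)/2 × 0.25 = 2.375
  [4.25→8.25]: (9.11+2.36)/2 × 4 = 22.94
  [8.25→8.75]: (2.36+1.99)/2 × 0.5 = 1.0875
  Sum = 81.64 mg/L·hr

AUC = 81.6 mg/L·hr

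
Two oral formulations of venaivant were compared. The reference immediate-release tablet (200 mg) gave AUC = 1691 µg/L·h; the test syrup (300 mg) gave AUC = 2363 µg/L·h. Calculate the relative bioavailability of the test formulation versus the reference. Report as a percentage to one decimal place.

F_rel = (AUC_test/D_test) / (AUC_ref/D_ref)
      = (2363/300) / (1691/200)
      = 7.87667 / 8.455 = 0.9316 = 93.16%

F_rel = 93.2%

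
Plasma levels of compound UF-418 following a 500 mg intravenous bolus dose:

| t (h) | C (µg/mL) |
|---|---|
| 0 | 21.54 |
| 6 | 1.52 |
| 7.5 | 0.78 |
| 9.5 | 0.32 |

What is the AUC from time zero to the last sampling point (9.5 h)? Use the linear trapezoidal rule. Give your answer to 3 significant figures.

AUC = 72.0 µg/mL·h

Trapezoidal AUC_0→9.5:
  [0→6]: (21.54+1.52)/2 × 6 = 69.18
  [6→7.5]: (1.52+0.78)/2 × 1.5 = 1.725
  [7.5→9.5]: (0.78+0.32)/2 × 2 = 1.1
  Sum = 72.005 µg/mL·h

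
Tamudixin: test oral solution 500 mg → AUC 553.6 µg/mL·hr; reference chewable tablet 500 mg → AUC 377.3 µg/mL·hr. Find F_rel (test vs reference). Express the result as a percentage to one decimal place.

F_rel = 146.7%

F_rel = (AUC_test/D_test) / (AUC_ref/D_ref)
      = (553.6/500) / (377.3/500)
      = 1.1072 / 0.7546 = 1.4673 = 146.73%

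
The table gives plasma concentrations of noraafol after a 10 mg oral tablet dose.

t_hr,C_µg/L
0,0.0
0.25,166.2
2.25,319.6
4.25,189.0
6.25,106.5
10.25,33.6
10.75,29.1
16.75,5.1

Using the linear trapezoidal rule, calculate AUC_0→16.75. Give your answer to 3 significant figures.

AUC = 1710 µg/L·hr

Trapezoidal AUC_0→16.75:
  [0→0.25]: (0.0+166.2)/2 × 0.25 = 20.775
  [0.25→2.25]: (166.2+319.6)/2 × 2 = 485.8
  [2.25→4.25]: (319.6+189.0)/2 × 2 = 508.6
  [4.25→6.25]: (189.0+106.5)/2 × 2 = 295.5
  [6.25→10.25]: (106.5+33.6)/2 × 4 = 280.2
  [10.25→10.75]: (33.6+29.1)/2 × 0.5 = 15.675
  [10.75→16.75]: (29.1+5.1)/2 × 6 = 102.6
  Sum = 1709.15 µg/L·hr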